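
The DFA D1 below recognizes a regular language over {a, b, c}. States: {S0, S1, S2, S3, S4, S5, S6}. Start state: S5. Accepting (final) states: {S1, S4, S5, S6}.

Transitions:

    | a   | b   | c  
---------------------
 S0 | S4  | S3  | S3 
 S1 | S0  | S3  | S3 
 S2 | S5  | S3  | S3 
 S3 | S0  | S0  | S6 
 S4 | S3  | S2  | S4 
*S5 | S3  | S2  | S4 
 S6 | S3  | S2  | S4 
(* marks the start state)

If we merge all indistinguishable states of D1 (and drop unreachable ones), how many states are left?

First remove the unreachable states {S1}; 6 states remain.
P0 = {S4,S5,S6} | {S0,S2,S3}.
On input a, block {S0,S2,S3} splits into {S0,S2} and {S3}.
No further refinement is possible. Final partition (3 blocks): {S4,S5,S6} | {S0,S2} | {S3}.

3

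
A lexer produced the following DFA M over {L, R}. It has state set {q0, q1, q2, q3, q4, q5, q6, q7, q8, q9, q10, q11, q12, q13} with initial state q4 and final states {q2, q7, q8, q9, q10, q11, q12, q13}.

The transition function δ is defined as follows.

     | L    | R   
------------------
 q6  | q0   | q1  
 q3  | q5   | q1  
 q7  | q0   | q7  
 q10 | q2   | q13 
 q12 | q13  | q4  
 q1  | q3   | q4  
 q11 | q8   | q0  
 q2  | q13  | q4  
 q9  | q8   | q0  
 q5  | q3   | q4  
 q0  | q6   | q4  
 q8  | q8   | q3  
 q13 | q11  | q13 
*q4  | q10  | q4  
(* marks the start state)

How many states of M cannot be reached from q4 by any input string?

3

No path from q4 leads to q7, q9, q12; the other 11 states are all reachable.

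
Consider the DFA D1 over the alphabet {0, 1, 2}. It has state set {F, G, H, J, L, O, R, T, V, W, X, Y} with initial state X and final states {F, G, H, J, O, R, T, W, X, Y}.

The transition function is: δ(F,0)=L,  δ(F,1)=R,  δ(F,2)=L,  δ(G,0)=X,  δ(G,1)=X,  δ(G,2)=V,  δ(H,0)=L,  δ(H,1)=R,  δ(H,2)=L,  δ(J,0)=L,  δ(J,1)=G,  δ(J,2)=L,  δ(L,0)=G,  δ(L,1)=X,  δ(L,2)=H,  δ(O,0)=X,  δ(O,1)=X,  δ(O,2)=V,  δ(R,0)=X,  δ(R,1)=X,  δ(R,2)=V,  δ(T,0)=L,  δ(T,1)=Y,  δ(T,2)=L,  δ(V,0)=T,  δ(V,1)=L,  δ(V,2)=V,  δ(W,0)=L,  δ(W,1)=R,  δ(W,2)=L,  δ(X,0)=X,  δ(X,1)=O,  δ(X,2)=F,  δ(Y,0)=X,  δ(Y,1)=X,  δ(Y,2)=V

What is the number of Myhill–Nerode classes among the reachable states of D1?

5

First remove the unreachable states {J,W}; 10 states remain.
P0 = {F,G,H,O,R,T,X,Y} | {L,V}.
Refine {F,G,H,O,R,T,X,Y} on symbol 0: members go to different blocks, giving {G,O,R,X,Y} and {F,H,T}.
Split {G,O,R,X,Y} by δ(·,2) → {G,O,R,Y} and {X}.
On input 0, block {L,V} splits into {V} and {L}.
The partition is now stable with 5 blocks: {G,O,R,Y} | {V} | {F,H,T} | {X} | {L}.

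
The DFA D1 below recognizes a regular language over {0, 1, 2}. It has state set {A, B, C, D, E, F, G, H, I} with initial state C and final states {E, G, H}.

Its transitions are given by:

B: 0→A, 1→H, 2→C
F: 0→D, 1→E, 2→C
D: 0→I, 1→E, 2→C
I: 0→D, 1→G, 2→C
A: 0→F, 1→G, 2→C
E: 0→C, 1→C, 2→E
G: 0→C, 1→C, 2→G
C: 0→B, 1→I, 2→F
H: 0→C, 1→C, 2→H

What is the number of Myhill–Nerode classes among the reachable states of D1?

3

All states are reachable from the start state.
Initial partition by acceptance: {E,G,H} | {A,B,C,D,F,I}.
Split {A,B,C,D,F,I} by δ(·,1) → {A,B,D,F,I} and {C}.
The partition is now stable with 3 blocks: {E,G,H} | {A,B,D,F,I} | {C}.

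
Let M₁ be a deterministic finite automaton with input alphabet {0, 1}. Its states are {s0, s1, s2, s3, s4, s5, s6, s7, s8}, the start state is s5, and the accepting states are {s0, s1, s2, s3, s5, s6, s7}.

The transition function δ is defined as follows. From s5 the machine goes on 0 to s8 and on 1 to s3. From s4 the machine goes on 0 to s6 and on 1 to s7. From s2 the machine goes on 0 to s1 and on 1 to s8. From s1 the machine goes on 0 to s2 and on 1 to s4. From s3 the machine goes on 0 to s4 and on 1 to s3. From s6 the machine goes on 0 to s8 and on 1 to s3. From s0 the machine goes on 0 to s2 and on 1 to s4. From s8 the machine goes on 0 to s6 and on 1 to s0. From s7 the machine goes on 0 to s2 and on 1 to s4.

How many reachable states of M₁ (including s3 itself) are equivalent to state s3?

3

Every state is reachable, so we keep all 9.
Initial partition by acceptance: {s0,s1,s2,s3,s5,s6,s7} | {s4,s8}.
Refine {s0,s1,s2,s3,s5,s6,s7} on symbol 0: members go to different blocks, giving {s0,s1,s2,s7} and {s3,s5,s6}.
The partition is now stable with 3 blocks: {s0,s1,s2,s7} | {s4,s8} | {s3,s5,s6}.
State s3 belongs to the block {s3,s5,s6}, which has 3 states.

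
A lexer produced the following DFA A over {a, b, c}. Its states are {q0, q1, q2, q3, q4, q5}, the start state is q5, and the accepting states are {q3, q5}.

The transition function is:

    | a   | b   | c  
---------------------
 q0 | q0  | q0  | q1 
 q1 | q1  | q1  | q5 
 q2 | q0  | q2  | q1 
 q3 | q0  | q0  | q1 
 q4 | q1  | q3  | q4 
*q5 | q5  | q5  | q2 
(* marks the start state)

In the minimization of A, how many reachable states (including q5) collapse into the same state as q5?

Reachable states from the start: {q0,q1,q2,q5}. Unreachable: {q3,q4} — drop them.
Start with accepting vs non-accepting: {q5} | {q0,q1,q2}.
Split {q0,q1,q2} by δ(·,c) → {q0,q2} and {q1}.
The partition is now stable with 3 blocks: {q5} | {q0,q2} | {q1}.
The equivalence class containing q5 is {q5}, of size 1.

1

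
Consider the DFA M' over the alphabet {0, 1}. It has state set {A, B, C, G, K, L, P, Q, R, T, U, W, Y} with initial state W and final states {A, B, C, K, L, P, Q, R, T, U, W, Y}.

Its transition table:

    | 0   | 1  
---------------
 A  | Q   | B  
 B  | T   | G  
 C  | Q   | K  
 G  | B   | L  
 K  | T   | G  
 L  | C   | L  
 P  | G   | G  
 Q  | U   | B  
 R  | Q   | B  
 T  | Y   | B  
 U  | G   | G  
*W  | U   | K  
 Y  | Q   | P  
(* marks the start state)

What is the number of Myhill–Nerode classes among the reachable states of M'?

8

Reachable states from the start: {B,C,G,K,L,P,Q,T,U,W,Y}. Unreachable: {A,R} — drop them.
Start with accepting vs non-accepting: {B,C,K,L,P,Q,T,U,W,Y} | {G}.
Refine {B,C,K,L,P,Q,T,U,W,Y} on symbol 0: members go to different blocks, giving {B,C,K,L,Q,T,W,Y} and {P,U}.
On input 0, block {B,C,K,L,Q,T,W,Y} splits into {B,C,K,L,T,Y} and {Q,W}.
Refine {B,C,K,L,T,Y} on symbol 0: members go to different blocks, giving {B,K,L,T} and {C,Y}.
Split {B,K,L,T} by δ(·,0) → {B,K} and {L,T}.
Refine {C,Y} on symbol 1: members go to different blocks, giving {Y} and {C}.
On input 0, block {L,T} splits into {T} and {L}.
The partition is now stable with 8 blocks: {B,K} | {G} | {P,U} | {Q,W} | {Y} | {T} | {C} | {L}.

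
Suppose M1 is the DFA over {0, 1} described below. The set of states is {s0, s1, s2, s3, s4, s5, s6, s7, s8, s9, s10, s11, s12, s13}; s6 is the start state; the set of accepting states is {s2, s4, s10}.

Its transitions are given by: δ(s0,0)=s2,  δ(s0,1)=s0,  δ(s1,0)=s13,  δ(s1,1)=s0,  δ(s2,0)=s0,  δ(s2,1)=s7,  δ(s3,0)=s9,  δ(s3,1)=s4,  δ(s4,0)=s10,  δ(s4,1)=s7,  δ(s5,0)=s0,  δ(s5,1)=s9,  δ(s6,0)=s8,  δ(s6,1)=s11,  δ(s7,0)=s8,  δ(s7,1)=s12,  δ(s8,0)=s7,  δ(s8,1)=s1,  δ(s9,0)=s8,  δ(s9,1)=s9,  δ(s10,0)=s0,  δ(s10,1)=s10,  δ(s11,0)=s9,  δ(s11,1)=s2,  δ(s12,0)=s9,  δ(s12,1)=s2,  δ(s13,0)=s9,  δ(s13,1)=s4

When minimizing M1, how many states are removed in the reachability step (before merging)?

BFS from s6 reaches {s0, s1, s2, s4, s6, s7, s8, s9, s10, s11, s12, s13}; the 2 state(s) s3, s5 are never visited.

2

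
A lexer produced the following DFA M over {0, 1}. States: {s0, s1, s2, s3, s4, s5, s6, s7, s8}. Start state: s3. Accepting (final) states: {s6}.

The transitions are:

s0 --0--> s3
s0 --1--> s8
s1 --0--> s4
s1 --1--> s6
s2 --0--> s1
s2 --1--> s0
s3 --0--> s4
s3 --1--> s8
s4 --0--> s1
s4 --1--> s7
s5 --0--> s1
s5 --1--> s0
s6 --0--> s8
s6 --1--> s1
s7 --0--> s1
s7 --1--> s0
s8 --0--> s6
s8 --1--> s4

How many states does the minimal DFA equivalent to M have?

7

States {s2,s5} cannot be reached from the start state, so discard them.
Initial partition by acceptance: {s6} | {s0,s1,s3,s4,s7,s8}.
Split {s0,s1,s3,s4,s7,s8} by δ(·,0) → {s0,s1,s3,s4,s7} and {s8}.
Refine {s0,s1,s3,s4,s7} on symbol 1: members go to different blocks, giving {s0,s3} and {s4,s7} and {s1}.
On input 0, block {s0,s3} splits into {s0} and {s3}.
Split {s4,s7} by δ(·,1) → {s4} and {s7}.
Stable partition: {s6} | {s0} | {s8} | {s4} | {s1} | {s3} | {s7} — 7 equivalence classes.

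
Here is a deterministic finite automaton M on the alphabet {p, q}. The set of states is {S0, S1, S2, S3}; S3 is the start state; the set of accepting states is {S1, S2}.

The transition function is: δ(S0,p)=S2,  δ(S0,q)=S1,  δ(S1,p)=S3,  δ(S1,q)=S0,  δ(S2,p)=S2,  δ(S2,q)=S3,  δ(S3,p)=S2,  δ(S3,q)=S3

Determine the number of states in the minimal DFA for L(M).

2

Reachable states from the start: {S2,S3}. Unreachable: {S0,S1} — drop them.
Initial partition by acceptance: {S2} | {S3}.
Stable partition: {S2} | {S3} — 2 equivalence classes.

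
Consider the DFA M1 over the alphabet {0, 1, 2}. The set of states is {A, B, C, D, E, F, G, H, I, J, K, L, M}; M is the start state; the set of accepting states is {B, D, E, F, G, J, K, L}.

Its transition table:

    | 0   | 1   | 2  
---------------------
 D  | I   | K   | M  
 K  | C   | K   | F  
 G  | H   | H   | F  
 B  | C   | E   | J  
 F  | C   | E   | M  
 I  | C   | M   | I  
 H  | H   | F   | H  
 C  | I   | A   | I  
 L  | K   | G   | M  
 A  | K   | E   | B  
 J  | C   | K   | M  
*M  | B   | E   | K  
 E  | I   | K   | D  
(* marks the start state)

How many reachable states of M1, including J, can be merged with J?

States {G,H,L} cannot be reached from the start state, so discard them.
P0 = {B,D,E,F,J,K} | {A,C,I,M}.
Refine {B,D,E,F,J,K} on symbol 2: members go to different blocks, giving {B,E,K} and {D,F,J}.
On input 0, block {A,C,I,M} splits into {A,M} and {C,I}.
No further refinement is possible. Final partition (4 blocks): {B,E,K} | {A,M} | {D,F,J} | {C,I}.
The equivalence class containing J is {D,F,J}, of size 3.

3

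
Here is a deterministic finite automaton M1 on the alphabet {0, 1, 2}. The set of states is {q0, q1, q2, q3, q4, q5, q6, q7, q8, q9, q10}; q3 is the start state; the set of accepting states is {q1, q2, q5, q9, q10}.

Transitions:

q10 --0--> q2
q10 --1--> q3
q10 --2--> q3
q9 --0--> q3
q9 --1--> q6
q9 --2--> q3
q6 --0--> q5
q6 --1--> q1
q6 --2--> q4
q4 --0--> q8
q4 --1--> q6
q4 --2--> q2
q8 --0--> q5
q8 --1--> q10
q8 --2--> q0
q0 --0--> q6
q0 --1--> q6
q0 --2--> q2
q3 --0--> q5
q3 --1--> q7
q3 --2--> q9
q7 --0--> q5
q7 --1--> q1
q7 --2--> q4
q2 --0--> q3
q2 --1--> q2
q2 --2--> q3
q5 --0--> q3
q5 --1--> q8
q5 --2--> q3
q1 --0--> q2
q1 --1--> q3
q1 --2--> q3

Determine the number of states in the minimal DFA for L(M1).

All states are reachable from the start state.
Initial partition by acceptance: {q1,q2,q5,q9,q10} | {q0,q3,q4,q6,q7,q8}.
Refine {q1,q2,q5,q9,q10} on symbol 0: members go to different blocks, giving {q2,q5,q9} and {q1,q10}.
Refine {q2,q5,q9} on symbol 1: members go to different blocks, giving {q5,q9} and {q2}.
Split {q0,q3,q4,q6,q7,q8} by δ(·,0) → {q3,q6,q7,q8} and {q0,q4}.
Refine {q3,q6,q7,q8} on symbol 1: members go to different blocks, giving {q6,q7,q8} and {q3}.
The partition is now stable with 6 blocks: {q5,q9} | {q6,q7,q8} | {q1,q10} | {q2} | {q0,q4} | {q3}.

6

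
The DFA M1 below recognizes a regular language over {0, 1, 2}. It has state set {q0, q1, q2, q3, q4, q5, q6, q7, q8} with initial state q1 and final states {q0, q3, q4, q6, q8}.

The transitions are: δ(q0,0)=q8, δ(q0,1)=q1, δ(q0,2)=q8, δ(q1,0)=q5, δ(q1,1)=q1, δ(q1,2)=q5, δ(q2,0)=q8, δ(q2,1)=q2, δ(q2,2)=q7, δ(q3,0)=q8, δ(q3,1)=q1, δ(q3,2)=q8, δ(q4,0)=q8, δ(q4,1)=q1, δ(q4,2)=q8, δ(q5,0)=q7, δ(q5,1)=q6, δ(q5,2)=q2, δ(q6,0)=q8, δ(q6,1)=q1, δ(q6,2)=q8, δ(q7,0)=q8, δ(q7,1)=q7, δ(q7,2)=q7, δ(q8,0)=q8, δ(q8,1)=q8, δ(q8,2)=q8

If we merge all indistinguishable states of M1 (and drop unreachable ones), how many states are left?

5

First remove the unreachable states {q0,q3,q4}; 6 states remain.
Start with accepting vs non-accepting: {q6,q8} | {q1,q2,q5,q7}.
Refine {q6,q8} on symbol 1: members go to different blocks, giving {q6} and {q8}.
On input 0, block {q1,q2,q5,q7} splits into {q1,q5} and {q2,q7}.
Split {q1,q5} by δ(·,0) → {q1} and {q5}.
No further refinement is possible. Final partition (5 blocks): {q6} | {q1} | {q8} | {q2,q7} | {q5}.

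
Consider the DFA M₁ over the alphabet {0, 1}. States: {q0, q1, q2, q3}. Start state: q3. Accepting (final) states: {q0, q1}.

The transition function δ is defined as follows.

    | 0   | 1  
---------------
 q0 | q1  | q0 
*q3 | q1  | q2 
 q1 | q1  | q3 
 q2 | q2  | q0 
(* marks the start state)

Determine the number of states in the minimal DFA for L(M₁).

Every state is reachable, so we keep all 4.
P0 = {q0,q1} | {q2,q3}.
Split {q0,q1} by δ(·,1) → {q0} and {q1}.
On input 0, block {q2,q3} splits into {q2} and {q3}.
No further refinement is possible. Final partition (4 blocks): {q0} | {q2} | {q1} | {q3}.

4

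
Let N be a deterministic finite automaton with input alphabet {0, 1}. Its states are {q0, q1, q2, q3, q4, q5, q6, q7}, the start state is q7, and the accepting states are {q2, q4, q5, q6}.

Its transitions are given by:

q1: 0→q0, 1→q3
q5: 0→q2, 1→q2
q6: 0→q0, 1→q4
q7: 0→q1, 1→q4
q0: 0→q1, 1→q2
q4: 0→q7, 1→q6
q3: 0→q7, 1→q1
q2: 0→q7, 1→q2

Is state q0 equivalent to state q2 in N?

No

Reachable states from the start: {q0,q1,q2,q3,q4,q6,q7}. Unreachable: {q5} — drop them.
P0 = {q2,q4,q6} | {q0,q1,q3,q7}.
On input 1, block {q0,q1,q3,q7} splits into {q0,q7} and {q1,q3}.
Stable partition: {q2,q4,q6} | {q0,q7} | {q1,q3} — 3 equivalence classes.
q0 and q2 end up in different blocks, so they are distinguishable. For instance, the string 'ε' is accepted from only q2.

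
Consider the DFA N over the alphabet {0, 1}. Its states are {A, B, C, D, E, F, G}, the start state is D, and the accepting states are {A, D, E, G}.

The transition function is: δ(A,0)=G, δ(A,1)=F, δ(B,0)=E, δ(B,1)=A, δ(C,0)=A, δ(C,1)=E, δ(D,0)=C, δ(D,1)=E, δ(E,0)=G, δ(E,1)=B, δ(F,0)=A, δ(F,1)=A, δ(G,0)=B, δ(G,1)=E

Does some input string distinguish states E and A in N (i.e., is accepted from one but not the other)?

No

Every state is reachable, so we keep all 7.
Start with accepting vs non-accepting: {A,D,E,G} | {B,C,F}.
On input 0, block {A,D,E,G} splits into {A,E} and {D,G}.
Stable partition: {A,E} | {B,C,F} | {D,G} — 3 equivalence classes.
E and A lie in the same block of the stable partition, so they are equivalent — no string distinguishes them.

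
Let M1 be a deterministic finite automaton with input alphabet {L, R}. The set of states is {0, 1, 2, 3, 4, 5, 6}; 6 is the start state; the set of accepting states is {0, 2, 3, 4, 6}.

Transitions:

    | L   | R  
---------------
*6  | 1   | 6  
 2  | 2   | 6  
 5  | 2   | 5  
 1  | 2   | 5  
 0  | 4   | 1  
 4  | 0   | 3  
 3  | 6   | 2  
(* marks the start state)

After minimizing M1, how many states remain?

3

Reachable states from the start: {1,2,5,6}. Unreachable: {0,3,4} — drop them.
Initial partition by acceptance: {2,6} | {1,5}.
On input L, block {2,6} splits into {2} and {6}.
No further refinement is possible. Final partition (3 blocks): {2} | {1,5} | {6}.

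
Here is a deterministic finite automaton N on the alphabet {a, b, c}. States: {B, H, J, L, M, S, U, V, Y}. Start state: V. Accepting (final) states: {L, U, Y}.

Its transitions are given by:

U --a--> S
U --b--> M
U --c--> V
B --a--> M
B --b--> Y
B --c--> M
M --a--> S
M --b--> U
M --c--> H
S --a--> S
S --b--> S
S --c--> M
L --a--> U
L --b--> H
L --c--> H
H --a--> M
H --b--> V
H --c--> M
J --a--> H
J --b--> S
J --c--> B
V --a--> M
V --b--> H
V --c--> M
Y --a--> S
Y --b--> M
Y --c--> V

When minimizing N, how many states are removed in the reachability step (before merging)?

4

Starting at V and following transitions, the reachable set is {H, M, S, U, V}. That leaves B, J, L, Y unreachable — 4 in total.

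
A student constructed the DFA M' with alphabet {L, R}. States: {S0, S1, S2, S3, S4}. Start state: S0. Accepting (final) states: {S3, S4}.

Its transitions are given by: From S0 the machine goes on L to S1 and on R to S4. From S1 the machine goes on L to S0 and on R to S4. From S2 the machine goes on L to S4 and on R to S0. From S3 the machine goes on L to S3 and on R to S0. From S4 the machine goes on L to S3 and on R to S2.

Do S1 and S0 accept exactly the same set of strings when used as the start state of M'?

All states are reachable from the start state.
Start with accepting vs non-accepting: {S3,S4} | {S0,S1,S2}.
Refine {S0,S1,S2} on symbol L: members go to different blocks, giving {S0,S1} and {S2}.
On input R, block {S3,S4} splits into {S3} and {S4}.
Stable partition: {S3} | {S0,S1} | {S2} | {S4} — 4 equivalence classes.
S1 and S0 lie in the same block of the stable partition, so they are equivalent — no string distinguishes them.

Yes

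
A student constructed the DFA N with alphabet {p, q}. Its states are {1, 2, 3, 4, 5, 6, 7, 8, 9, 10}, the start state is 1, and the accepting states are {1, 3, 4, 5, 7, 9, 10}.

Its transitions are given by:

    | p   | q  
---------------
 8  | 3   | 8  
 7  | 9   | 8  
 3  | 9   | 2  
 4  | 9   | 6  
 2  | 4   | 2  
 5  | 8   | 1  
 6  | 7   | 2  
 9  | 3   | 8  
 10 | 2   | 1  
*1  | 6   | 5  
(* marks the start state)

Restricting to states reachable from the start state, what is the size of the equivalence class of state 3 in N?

4

States {10} cannot be reached from the start state, so discard them.
Initial partition by acceptance: {1,3,4,5,7,9} | {2,6,8}.
On input p, block {1,3,4,5,7,9} splits into {3,4,7,9} and {1,5}.
No further refinement is possible. Final partition (3 blocks): {3,4,7,9} | {2,6,8} | {1,5}.
The equivalence class containing 3 is {3,4,7,9}, of size 4.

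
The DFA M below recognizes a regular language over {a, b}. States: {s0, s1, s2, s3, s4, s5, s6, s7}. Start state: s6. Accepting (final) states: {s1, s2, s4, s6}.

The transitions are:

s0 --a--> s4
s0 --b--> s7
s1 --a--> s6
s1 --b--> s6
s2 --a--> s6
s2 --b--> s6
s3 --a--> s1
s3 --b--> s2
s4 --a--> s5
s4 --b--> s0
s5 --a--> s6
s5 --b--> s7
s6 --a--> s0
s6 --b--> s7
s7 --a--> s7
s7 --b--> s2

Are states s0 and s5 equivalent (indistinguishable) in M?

No

States {s1,s3} cannot be reached from the start state, so discard them.
Initial partition by acceptance: {s2,s4,s6} | {s0,s5,s7}.
Split {s2,s4,s6} by δ(·,a) → {s4,s6} and {s2}.
Refine {s0,s5,s7} on symbol a: members go to different blocks, giving {s0,s5} and {s7}.
Refine {s4,s6} on symbol b: members go to different blocks, giving {s4} and {s6}.
Split {s0,s5} by δ(·,a) → {s0} and {s5}.
Stable partition: {s4} | {s0} | {s2} | {s7} | {s6} | {s5} — 6 equivalence classes.
s0 and s5 end up in different blocks, so they are distinguishable. For instance, the string 'aba' is accepted from only s0.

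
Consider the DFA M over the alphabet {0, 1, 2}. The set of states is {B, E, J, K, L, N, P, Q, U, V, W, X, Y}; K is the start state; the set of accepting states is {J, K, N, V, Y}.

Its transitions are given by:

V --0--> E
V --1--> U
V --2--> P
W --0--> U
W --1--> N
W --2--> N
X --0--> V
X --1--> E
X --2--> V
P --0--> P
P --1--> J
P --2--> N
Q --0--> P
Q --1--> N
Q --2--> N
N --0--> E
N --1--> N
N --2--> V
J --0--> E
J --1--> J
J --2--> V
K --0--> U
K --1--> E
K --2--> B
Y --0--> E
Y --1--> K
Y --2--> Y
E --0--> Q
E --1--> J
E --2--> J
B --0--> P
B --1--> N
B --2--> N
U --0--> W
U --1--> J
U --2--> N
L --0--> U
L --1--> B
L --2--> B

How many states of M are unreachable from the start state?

3

No path from K leads to L, X, Y; the other 10 states are all reachable.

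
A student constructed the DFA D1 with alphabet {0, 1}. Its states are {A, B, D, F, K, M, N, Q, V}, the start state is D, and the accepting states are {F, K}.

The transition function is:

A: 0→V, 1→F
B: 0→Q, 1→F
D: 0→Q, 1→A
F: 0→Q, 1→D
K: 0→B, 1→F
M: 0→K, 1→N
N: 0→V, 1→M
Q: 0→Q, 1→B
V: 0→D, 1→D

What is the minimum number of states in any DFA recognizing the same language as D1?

6

First remove the unreachable states {K,M,N}; 6 states remain.
P0 = {F} | {A,B,D,Q,V}.
Refine {A,B,D,Q,V} on symbol 1: members go to different blocks, giving {D,Q,V} and {A,B}.
On input 1, block {D,Q,V} splits into {D,Q} and {V}.
Split {A,B} by δ(·,0) → {B} and {A}.
Refine {D,Q} on symbol 1: members go to different blocks, giving {Q} and {D}.
No further refinement is possible. Final partition (6 blocks): {F} | {Q} | {B} | {V} | {A} | {D}.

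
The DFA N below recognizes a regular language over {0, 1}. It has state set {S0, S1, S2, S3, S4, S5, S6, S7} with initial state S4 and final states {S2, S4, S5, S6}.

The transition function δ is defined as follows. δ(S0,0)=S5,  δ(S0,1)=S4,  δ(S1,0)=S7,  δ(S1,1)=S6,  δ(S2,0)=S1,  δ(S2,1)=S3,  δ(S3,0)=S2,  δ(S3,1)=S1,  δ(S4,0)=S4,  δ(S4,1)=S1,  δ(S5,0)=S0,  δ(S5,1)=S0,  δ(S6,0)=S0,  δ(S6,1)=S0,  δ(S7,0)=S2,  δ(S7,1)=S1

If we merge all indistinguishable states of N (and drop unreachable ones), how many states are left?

6

Start with accepting vs non-accepting: {S2,S4,S5,S6} | {S0,S1,S3,S7}.
Split {S2,S4,S5,S6} by δ(·,0) → {S2,S5,S6} and {S4}.
On input 0, block {S0,S1,S3,S7} splits into {S0,S3,S7} and {S1}.
Refine {S2,S5,S6} on symbol 0: members go to different blocks, giving {S5,S6} and {S2}.
Split {S0,S3,S7} by δ(·,0) → {S3,S7} and {S0}.
No further refinement is possible. Final partition (6 blocks): {S5,S6} | {S3,S7} | {S4} | {S1} | {S2} | {S0}.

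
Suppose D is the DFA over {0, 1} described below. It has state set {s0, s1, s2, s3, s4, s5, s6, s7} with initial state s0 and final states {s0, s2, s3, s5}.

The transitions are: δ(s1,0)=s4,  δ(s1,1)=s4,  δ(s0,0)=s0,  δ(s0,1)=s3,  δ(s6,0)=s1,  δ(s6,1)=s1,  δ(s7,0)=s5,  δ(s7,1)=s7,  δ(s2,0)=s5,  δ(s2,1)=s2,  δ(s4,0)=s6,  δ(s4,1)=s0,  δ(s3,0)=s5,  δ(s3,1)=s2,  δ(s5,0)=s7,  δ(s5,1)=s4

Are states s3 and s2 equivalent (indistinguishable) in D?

Start with accepting vs non-accepting: {s0,s2,s3,s5} | {s1,s4,s6,s7}.
On input 0, block {s0,s2,s3,s5} splits into {s0,s2,s3} and {s5}.
Refine {s0,s2,s3} on symbol 0: members go to different blocks, giving {s2,s3} and {s0}.
Refine {s1,s4,s6,s7} on symbol 0: members go to different blocks, giving {s1,s4,s6} and {s7}.
On input 1, block {s1,s4,s6} splits into {s1,s6} and {s4}.
Split {s1,s6} by δ(·,0) → {s1} and {s6}.
The partition is now stable with 7 blocks: {s2,s3} | {s1} | {s5} | {s0} | {s7} | {s4} | {s6}.
s3 and s2 lie in the same block of the stable partition, so they are equivalent — no string distinguishes them.

Yes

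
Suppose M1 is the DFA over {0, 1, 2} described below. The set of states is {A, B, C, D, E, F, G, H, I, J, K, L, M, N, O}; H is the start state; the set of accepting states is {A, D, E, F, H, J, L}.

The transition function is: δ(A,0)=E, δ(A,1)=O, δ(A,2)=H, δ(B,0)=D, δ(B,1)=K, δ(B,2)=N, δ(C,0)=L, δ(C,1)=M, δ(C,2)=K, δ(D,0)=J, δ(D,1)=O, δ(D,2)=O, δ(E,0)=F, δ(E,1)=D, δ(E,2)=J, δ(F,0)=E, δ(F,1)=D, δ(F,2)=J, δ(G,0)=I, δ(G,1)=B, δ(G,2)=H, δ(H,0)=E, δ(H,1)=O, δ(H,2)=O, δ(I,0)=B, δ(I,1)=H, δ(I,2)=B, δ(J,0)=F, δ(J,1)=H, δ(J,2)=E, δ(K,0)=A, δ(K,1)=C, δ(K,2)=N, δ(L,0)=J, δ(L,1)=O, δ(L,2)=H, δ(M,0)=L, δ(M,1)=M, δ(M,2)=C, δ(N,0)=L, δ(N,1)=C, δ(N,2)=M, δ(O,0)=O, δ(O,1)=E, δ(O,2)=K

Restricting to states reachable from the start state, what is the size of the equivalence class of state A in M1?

First remove the unreachable states {B,G,I}; 12 states remain.
Start with accepting vs non-accepting: {A,D,E,F,H,J,L} | {C,K,M,N,O}.
Refine {A,D,E,F,H,J,L} on symbol 1: members go to different blocks, giving {A,D,H,L} and {E,F,J}.
On input 2, block {A,D,H,L} splits into {A,L} and {D,H}.
Split {C,K,M,N,O} by δ(·,0) → {C,K,M,N} and {O}.
The partition is now stable with 5 blocks: {A,L} | {C,K,M,N} | {E,F,J} | {D,H} | {O}.
The equivalence class containing A is {A,L}, of size 2.

2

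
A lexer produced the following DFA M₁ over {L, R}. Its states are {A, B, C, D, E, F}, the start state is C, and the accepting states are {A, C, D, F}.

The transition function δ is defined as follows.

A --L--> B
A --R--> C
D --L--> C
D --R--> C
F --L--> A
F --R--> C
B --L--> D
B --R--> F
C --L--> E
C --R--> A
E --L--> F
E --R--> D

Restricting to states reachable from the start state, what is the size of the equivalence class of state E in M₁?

2

Initial partition by acceptance: {A,C,D,F} | {B,E}.
Refine {A,C,D,F} on symbol L: members go to different blocks, giving {A,C} and {D,F}.
Stable partition: {A,C} | {B,E} | {D,F} — 3 equivalence classes.
State E belongs to the block {B,E}, which has 2 states.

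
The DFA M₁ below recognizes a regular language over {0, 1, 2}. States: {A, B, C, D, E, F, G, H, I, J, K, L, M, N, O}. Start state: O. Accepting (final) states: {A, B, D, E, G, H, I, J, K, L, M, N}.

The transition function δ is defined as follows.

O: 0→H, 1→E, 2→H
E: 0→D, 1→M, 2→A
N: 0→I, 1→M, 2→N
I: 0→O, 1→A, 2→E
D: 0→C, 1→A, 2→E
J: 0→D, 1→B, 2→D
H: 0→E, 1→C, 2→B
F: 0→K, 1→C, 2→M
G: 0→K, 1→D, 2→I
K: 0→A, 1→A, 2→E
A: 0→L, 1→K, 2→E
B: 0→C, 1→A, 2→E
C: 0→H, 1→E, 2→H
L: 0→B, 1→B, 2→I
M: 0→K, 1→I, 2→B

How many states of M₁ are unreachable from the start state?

4

No path from O leads to F, G, J, N; the other 11 states are all reachable.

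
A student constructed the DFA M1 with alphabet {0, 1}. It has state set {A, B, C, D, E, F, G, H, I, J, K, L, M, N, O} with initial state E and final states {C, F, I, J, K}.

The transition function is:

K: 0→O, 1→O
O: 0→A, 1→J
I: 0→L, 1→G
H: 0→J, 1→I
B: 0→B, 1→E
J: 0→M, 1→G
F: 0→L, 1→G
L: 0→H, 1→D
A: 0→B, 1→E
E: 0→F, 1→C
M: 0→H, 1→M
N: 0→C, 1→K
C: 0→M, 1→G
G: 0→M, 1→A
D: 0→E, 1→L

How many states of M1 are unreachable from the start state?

3

Starting at E and following transitions, the reachable set is {A, B, C, D, E, F, G, H, I, J, L, M}. That leaves K, N, O unreachable — 3 in total.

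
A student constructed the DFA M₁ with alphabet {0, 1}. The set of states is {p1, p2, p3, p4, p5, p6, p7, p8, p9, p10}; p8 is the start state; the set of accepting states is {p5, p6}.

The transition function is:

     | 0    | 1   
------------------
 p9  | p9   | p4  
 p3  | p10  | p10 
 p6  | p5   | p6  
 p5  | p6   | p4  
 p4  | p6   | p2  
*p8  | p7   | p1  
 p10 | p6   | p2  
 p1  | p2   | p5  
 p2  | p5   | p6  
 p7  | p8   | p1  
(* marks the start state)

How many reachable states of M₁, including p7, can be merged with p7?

2

First remove the unreachable states {p3,p9,p10}; 7 states remain.
P0 = {p5,p6} | {p1,p2,p4,p7,p8}.
On input 1, block {p5,p6} splits into {p5} and {p6}.
Refine {p1,p2,p4,p7,p8} on symbol 0: members go to different blocks, giving {p1,p7,p8} and {p2} and {p4}.
Split {p1,p7,p8} by δ(·,0) → {p7,p8} and {p1}.
Stable partition: {p5} | {p7,p8} | {p6} | {p2} | {p4} | {p1} — 6 equivalence classes.
The equivalence class containing p7 is {p7,p8}, of size 2.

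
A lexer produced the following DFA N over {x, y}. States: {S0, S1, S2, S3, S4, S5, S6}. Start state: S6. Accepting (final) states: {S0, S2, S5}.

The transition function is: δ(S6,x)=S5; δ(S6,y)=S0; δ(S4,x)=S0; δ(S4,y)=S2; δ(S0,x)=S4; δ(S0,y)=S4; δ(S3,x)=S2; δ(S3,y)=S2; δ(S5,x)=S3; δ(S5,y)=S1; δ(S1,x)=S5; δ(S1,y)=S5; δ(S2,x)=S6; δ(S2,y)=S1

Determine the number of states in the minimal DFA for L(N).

All states are reachable from the start state.
P0 = {S0,S2,S5} | {S1,S3,S4,S6}.
No further refinement is possible. Final partition (2 blocks): {S0,S2,S5} | {S1,S3,S4,S6}.

2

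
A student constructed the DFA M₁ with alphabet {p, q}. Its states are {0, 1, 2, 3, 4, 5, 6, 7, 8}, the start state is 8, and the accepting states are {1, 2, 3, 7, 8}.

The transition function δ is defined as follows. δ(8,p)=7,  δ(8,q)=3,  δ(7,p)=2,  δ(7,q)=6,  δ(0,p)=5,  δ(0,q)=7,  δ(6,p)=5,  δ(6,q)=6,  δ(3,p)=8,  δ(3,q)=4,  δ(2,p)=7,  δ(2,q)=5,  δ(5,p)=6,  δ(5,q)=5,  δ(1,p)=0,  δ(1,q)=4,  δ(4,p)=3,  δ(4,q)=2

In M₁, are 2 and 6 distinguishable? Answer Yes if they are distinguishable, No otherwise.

Reachable states from the start: {2,3,4,5,6,7,8}. Unreachable: {0,1} — drop them.
Initial partition by acceptance: {2,3,7,8} | {4,5,6}.
On input q, block {2,3,7,8} splits into {2,3,7} and {8}.
Split {2,3,7} by δ(·,p) → {2,7} and {3}.
Split {4,5,6} by δ(·,p) → {5,6} and {4}.
Stable partition: {2,7} | {5,6} | {8} | {3} | {4} — 5 equivalence classes.
2 and 6 end up in different blocks, so they are distinguishable. For instance, the string 'ε' is accepted from only 2.

Yes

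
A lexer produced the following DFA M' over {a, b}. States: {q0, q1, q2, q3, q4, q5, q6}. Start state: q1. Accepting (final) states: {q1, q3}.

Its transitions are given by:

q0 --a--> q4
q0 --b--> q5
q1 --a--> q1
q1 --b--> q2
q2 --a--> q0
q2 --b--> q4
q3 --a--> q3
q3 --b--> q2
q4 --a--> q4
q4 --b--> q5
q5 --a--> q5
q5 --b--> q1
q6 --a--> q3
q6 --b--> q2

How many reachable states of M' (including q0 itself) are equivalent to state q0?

2

Reachable states from the start: {q0,q1,q2,q4,q5}. Unreachable: {q3,q6} — drop them.
Start with accepting vs non-accepting: {q1} | {q0,q2,q4,q5}.
Split {q0,q2,q4,q5} by δ(·,b) → {q0,q2,q4} and {q5}.
On input b, block {q0,q2,q4} splits into {q0,q4} and {q2}.
Stable partition: {q1} | {q0,q4} | {q5} | {q2} — 4 equivalence classes.
State q0 belongs to the block {q0,q4}, which has 2 states.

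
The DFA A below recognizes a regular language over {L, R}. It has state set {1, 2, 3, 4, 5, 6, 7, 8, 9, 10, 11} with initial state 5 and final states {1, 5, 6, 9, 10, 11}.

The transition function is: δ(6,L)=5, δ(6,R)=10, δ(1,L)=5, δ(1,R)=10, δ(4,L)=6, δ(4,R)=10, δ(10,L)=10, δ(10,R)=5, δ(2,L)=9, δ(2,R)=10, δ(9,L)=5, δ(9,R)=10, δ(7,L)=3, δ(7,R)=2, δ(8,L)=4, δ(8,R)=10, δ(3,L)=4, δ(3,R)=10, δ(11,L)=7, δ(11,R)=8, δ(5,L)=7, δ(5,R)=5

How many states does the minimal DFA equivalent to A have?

6

First remove the unreachable states {1,8,11}; 8 states remain.
Start with accepting vs non-accepting: {5,6,9,10} | {2,3,4,7}.
Split {5,6,9,10} by δ(·,L) → {6,9,10} and {5}.
On input L, block {6,9,10} splits into {6,9} and {10}.
On input L, block {2,3,4,7} splits into {2,4} and {3,7}.
On input L, block {3,7} splits into {3} and {7}.
Stable partition: {6,9} | {2,4} | {5} | {10} | {3} | {7} — 6 equivalence classes.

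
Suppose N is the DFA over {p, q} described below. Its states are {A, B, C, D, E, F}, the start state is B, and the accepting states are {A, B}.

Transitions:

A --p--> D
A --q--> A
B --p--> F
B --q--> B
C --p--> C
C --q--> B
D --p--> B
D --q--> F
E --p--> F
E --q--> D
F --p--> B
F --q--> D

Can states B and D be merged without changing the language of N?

First remove the unreachable states {A,C,E}; 3 states remain.
Initial partition by acceptance: {B} | {D,F}.
No further refinement is possible. Final partition (2 blocks): {B} | {D,F}.
B and D end up in different blocks, so they are distinguishable. For instance, the string 'ε' is accepted from only B.

No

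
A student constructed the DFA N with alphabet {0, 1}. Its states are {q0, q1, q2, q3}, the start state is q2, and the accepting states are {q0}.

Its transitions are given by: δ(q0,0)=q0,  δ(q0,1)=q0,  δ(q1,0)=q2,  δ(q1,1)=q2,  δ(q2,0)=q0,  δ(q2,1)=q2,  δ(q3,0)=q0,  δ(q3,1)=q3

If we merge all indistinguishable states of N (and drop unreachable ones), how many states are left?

2

Reachable states from the start: {q0,q2}. Unreachable: {q1,q3} — drop them.
Start with accepting vs non-accepting: {q0} | {q2}.
Stable partition: {q0} | {q2} — 2 equivalence classes.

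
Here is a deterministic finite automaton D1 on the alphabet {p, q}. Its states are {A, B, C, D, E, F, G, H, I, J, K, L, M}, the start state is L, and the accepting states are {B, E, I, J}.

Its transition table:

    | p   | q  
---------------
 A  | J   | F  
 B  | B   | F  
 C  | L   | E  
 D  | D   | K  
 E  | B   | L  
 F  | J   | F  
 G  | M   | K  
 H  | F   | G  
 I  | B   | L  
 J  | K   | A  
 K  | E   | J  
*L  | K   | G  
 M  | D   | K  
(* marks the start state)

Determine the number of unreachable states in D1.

No path from L leads to C, H, I; the other 10 states are all reachable.

3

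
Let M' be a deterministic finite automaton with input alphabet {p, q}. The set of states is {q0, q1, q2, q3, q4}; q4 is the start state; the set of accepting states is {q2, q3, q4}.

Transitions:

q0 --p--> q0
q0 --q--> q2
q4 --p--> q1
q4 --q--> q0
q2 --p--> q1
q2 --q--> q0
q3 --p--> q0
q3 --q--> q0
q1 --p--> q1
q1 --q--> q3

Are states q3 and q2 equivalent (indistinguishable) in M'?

Yes

Every state is reachable, so we keep all 5.
Initial partition by acceptance: {q2,q3,q4} | {q0,q1}.
Stable partition: {q2,q3,q4} | {q0,q1} — 2 equivalence classes.
q3 and q2 lie in the same block of the stable partition, so they are equivalent — no string distinguishes them.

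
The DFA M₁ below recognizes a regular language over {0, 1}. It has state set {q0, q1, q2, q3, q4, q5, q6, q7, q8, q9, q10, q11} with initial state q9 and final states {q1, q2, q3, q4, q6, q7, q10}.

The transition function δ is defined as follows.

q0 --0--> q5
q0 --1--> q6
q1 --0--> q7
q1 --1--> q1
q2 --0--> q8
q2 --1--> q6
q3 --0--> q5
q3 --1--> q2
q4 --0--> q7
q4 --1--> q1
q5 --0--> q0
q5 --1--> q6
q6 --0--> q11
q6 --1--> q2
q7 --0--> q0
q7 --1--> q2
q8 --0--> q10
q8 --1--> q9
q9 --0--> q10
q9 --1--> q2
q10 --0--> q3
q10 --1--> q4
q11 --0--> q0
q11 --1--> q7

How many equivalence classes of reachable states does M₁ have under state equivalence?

P0 = {q1,q2,q3,q4,q6,q7,q10} | {q0,q5,q8,q9,q11}.
Split {q1,q2,q3,q4,q6,q7,q10} by δ(·,0) → {q2,q3,q6,q7} and {q1,q4,q10}.
Split {q0,q5,q8,q9,q11} by δ(·,0) → {q0,q5,q11} and {q8,q9}.
Split {q2,q3,q6,q7} by δ(·,0) → {q3,q6,q7} and {q2}.
Refine {q8,q9} on symbol 1: members go to different blocks, giving {q8} and {q9}.
No further refinement is possible. Final partition (6 blocks): {q3,q6,q7} | {q0,q5,q11} | {q1,q4,q10} | {q8} | {q2} | {q9}.

6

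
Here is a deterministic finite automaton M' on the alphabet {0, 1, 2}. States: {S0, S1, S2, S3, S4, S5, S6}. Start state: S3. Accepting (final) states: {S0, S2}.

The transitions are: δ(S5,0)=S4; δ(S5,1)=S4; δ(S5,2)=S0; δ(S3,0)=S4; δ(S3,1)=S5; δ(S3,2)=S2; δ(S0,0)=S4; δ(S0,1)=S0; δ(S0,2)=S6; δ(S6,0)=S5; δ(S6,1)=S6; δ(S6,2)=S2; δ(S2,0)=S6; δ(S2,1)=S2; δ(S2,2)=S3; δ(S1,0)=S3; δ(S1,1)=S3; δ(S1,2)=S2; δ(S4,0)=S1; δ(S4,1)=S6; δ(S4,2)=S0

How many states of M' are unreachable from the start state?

Every one of the 7 states is reachable from S3.

0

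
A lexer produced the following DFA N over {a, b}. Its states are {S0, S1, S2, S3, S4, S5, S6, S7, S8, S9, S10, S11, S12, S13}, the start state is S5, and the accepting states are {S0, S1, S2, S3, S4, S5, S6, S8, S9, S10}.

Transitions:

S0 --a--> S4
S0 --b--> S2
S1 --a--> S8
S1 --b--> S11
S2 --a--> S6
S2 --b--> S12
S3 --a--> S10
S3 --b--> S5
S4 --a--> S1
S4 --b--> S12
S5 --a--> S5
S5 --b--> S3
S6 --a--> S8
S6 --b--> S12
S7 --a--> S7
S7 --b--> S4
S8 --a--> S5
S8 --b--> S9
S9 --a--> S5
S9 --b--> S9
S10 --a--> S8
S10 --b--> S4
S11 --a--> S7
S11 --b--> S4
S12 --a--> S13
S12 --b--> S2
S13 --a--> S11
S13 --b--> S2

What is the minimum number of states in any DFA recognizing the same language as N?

States {S0} cannot be reached from the start state, so discard them.
Initial partition by acceptance: {S1,S2,S3,S4,S5,S6,S8,S9,S10} | {S7,S11,S12,S13}.
On input b, block {S1,S2,S3,S4,S5,S6,S8,S9,S10} splits into {S3,S5,S8,S9,S10} and {S1,S2,S4,S6}.
Split {S3,S5,S8,S9,S10} by δ(·,b) → {S3,S5,S8,S9} and {S10}.
Refine {S3,S5,S8,S9} on symbol a: members go to different blocks, giving {S5,S8,S9} and {S3}.
On input b, block {S5,S8,S9} splits into {S8,S9} and {S5}.
Split {S1,S2,S4,S6} by δ(·,a) → {S1,S6} and {S2,S4}.
The partition is now stable with 7 blocks: {S8,S9} | {S7,S11,S12,S13} | {S1,S6} | {S10} | {S3} | {S5} | {S2,S4}.

7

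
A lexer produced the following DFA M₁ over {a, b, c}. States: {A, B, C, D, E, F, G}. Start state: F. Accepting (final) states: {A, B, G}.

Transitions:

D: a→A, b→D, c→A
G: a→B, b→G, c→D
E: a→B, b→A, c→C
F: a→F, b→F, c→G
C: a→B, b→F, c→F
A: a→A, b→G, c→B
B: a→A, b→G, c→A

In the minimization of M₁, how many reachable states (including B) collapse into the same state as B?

States {C,E} cannot be reached from the start state, so discard them.
P0 = {A,B,G} | {D,F}.
On input c, block {A,B,G} splits into {A,B} and {G}.
On input a, block {D,F} splits into {D} and {F}.
Stable partition: {A,B} | {D} | {G} | {F} — 4 equivalence classes.
The equivalence class containing B is {A,B}, of size 2.

2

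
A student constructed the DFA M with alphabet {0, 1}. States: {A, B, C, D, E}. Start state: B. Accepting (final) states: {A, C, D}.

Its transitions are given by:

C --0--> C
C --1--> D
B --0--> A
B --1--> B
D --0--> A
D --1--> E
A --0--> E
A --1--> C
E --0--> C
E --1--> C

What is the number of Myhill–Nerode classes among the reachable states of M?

5

Every state is reachable, so we keep all 5.
P0 = {A,C,D} | {B,E}.
On input 0, block {A,C,D} splits into {C,D} and {A}.
On input 0, block {C,D} splits into {C} and {D}.
Split {B,E} by δ(·,0) → {B} and {E}.
Stable partition: {C} | {B} | {A} | {D} | {E} — 5 equivalence classes.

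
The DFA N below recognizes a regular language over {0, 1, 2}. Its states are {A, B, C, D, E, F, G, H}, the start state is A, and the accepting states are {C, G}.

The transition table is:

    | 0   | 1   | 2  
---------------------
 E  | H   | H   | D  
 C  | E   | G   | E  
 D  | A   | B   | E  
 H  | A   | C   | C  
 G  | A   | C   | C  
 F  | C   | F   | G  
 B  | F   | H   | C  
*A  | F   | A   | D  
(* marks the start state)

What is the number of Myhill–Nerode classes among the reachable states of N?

All states are reachable from the start state.
P0 = {C,G} | {A,B,D,E,F,H}.
On input 2, block {C,G} splits into {C} and {G}.
Refine {A,B,D,E,F,H} on symbol 0: members go to different blocks, giving {A,B,D,E,H} and {F}.
Refine {A,B,D,E,H} on symbol 0: members go to different blocks, giving {D,E,H} and {A,B}.
On input 0, block {D,E,H} splits into {D,H} and {E}.
On input 1, block {D,H} splits into {D} and {H}.
Split {A,B} by δ(·,1) → {A} and {B}.
Stable partition: {C} | {D} | {G} | {F} | {A} | {E} | {H} | {B} — 8 equivalence classes.

8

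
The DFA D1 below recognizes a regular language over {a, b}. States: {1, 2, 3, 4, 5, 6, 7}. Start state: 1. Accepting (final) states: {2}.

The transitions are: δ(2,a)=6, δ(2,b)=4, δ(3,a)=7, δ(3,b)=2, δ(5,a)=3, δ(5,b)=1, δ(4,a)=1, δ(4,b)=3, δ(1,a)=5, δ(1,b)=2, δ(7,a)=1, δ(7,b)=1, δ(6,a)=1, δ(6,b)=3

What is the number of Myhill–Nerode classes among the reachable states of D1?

3

All states are reachable from the start state.
Initial partition by acceptance: {2} | {1,3,4,5,6,7}.
On input b, block {1,3,4,5,6,7} splits into {4,5,6,7} and {1,3}.
The partition is now stable with 3 blocks: {2} | {4,5,6,7} | {1,3}.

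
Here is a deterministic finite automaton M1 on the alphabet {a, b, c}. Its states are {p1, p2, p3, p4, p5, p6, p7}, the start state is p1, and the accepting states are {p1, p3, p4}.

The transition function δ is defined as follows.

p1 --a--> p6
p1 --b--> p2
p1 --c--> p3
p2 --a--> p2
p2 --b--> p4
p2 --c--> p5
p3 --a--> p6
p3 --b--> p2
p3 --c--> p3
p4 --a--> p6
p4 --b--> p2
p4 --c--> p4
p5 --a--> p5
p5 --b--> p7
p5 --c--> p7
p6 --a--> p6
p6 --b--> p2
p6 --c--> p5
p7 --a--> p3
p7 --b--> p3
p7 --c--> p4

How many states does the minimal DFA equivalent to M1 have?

5

Every state is reachable, so we keep all 7.
Start with accepting vs non-accepting: {p1,p3,p4} | {p2,p5,p6,p7}.
Split {p2,p5,p6,p7} by δ(·,a) → {p2,p5,p6} and {p7}.
On input b, block {p2,p5,p6} splits into {p2} and {p5} and {p6}.
The partition is now stable with 5 blocks: {p1,p3,p4} | {p2} | {p7} | {p5} | {p6}.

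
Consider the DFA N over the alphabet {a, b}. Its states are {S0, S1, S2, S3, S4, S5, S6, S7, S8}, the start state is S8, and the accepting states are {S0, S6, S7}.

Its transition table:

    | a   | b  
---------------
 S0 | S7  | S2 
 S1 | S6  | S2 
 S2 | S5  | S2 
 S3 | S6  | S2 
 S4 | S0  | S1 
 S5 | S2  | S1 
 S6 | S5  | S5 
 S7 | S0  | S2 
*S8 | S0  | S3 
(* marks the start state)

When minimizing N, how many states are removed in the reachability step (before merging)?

BFS from S8 reaches {S0, S1, S2, S3, S5, S6, S7, S8}; the 1 state(s) S4 are never visited.

1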